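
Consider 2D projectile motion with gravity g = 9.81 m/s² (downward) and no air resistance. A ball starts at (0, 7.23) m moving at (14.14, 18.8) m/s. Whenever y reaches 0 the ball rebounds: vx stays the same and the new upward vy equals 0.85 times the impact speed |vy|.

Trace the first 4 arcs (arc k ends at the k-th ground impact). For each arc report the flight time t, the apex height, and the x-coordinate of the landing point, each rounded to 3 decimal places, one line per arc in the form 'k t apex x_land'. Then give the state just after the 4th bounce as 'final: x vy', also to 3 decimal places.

1 4.185 25.244 59.176
2 3.857 18.239 113.709
3 3.278 13.178 160.063
4 2.786 9.521 199.463
final: 199.463 11.617

Arc 1: start y=7.230, vy=18.800 → t=4.185, apex=25.244, x_land=59.176, impact vy=-22.255
  bounce: vy ← 0.85·22.255 = 18.917
Arc 2: start y=0.000, vy=18.917 → t=3.857, apex=18.239, x_land=113.709, impact vy=-18.917
  bounce: vy ← 0.85·18.917 = 16.079
Arc 3: start y=0.000, vy=16.079 → t=3.278, apex=13.178, x_land=160.063, impact vy=-16.079
  bounce: vy ← 0.85·16.079 = 13.667
Arc 4: start y=0.000, vy=13.667 → t=2.786, apex=9.521, x_land=199.463, impact vy=-13.667
  bounce: vy ← 0.85·13.667 = 11.617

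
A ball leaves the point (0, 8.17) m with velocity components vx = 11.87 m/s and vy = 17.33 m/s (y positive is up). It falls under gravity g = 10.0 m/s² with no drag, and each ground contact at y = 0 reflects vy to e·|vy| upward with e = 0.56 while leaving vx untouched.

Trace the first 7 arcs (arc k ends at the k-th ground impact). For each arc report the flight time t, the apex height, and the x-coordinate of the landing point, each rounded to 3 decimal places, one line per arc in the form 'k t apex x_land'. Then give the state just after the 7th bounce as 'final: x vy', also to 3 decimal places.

1 3.886 23.186 46.132
2 2.412 7.271 74.761
3 1.351 2.280 90.793
4 0.756 0.715 99.771
5 0.424 0.224 104.798
6 0.237 0.070 107.614
7 0.133 0.022 109.190
final: 109.190 0.372

Arc 1: start y=8.170, vy=17.330 → t=3.886, apex=23.186, x_land=46.132, impact vy=-21.534
  bounce: vy ← 0.56·21.534 = 12.059
Arc 2: start y=0.000, vy=12.059 → t=2.412, apex=7.271, x_land=74.761, impact vy=-12.059
  bounce: vy ← 0.56·12.059 = 6.753
Arc 3: start y=0.000, vy=6.753 → t=1.351, apex=2.280, x_land=90.793, impact vy=-6.753
  bounce: vy ← 0.56·6.753 = 3.782
Arc 4: start y=0.000, vy=3.782 → t=0.756, apex=0.715, x_land=99.771, impact vy=-3.782
  bounce: vy ← 0.56·3.782 = 2.118
Arc 5: start y=0.000, vy=2.118 → t=0.424, apex=0.224, x_land=104.798, impact vy=-2.118
  bounce: vy ← 0.56·2.118 = 1.186
Arc 6: start y=0.000, vy=1.186 → t=0.237, apex=0.070, x_land=107.614, impact vy=-1.186
  bounce: vy ← 0.56·1.186 = 0.664
Arc 7: start y=0.000, vy=0.664 → t=0.133, apex=0.022, x_land=109.190, impact vy=-0.664
  bounce: vy ← 0.56·0.664 = 0.372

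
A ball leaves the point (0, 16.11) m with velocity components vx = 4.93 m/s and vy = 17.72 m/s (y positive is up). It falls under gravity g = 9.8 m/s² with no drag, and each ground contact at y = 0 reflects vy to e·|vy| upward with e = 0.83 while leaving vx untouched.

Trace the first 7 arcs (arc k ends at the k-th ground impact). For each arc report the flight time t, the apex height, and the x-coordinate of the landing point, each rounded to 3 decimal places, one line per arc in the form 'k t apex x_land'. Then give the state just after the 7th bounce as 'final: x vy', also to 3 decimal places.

Arc 1: start y=16.110, vy=17.720 → t=4.369, apex=32.130, x_land=21.539, impact vy=-25.095
  bounce: vy ← 0.83·25.095 = 20.829
Arc 2: start y=0.000, vy=20.829 → t=4.251, apex=22.135, x_land=42.495, impact vy=-20.829
  bounce: vy ← 0.83·20.829 = 17.288
Arc 3: start y=0.000, vy=17.288 → t=3.528, apex=15.249, x_land=59.889, impact vy=-17.288
  bounce: vy ← 0.83·17.288 = 14.349
Arc 4: start y=0.000, vy=14.349 → t=2.928, apex=10.505, x_land=74.325, impact vy=-14.349
  bounce: vy ← 0.83·14.349 = 11.910
Arc 5: start y=0.000, vy=11.910 → t=2.431, apex=7.237, x_land=86.308, impact vy=-11.910
  bounce: vy ← 0.83·11.910 = 9.885
Arc 6: start y=0.000, vy=9.885 → t=2.017, apex=4.985, x_land=96.253, impact vy=-9.885
  bounce: vy ← 0.83·9.885 = 8.205
Arc 7: start y=0.000, vy=8.205 → t=1.674, apex=3.434, x_land=104.508, impact vy=-8.205
  bounce: vy ← 0.83·8.205 = 6.810

1 4.369 32.130 21.539
2 4.251 22.135 42.495
3 3.528 15.249 59.889
4 2.928 10.505 74.325
5 2.431 7.237 86.308
6 2.017 4.985 96.253
7 1.674 3.434 104.508
final: 104.508 6.810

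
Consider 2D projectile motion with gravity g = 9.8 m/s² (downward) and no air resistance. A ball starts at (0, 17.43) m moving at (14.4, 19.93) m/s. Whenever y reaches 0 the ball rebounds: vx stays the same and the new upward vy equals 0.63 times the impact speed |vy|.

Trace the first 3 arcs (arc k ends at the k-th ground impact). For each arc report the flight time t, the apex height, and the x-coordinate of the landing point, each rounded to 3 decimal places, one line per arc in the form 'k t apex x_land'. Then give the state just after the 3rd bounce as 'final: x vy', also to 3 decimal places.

Arc 1: start y=17.430, vy=19.930 → t=4.807, apex=37.696, x_land=69.225, impact vy=-27.181
  bounce: vy ← 0.63·27.181 = 17.124
Arc 2: start y=0.000, vy=17.124 → t=3.495, apex=14.961, x_land=119.550, impact vy=-17.124
  bounce: vy ← 0.63·17.124 = 10.788
Arc 3: start y=0.000, vy=10.788 → t=2.202, apex=5.938, x_land=151.254, impact vy=-10.788
  bounce: vy ← 0.63·10.788 = 6.797

1 4.807 37.696 69.225
2 3.495 14.961 119.550
3 2.202 5.938 151.254
final: 151.254 6.797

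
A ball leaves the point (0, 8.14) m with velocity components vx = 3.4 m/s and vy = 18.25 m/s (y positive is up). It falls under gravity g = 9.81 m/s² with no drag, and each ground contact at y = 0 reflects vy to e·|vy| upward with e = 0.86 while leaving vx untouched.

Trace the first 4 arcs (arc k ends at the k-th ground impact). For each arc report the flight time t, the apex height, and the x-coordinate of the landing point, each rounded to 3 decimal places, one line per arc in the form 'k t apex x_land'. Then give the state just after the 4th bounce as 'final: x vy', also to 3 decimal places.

1 4.123 25.116 14.019
2 3.892 18.576 27.252
3 3.347 13.738 38.632
4 2.879 10.161 48.419
final: 48.419 12.143

Arc 1: start y=8.140, vy=18.250 → t=4.123, apex=25.116, x_land=14.019, impact vy=-22.198
  bounce: vy ← 0.86·22.198 = 19.091
Arc 2: start y=0.000, vy=19.091 → t=3.892, apex=18.576, x_land=27.252, impact vy=-19.091
  bounce: vy ← 0.86·19.091 = 16.418
Arc 3: start y=0.000, vy=16.418 → t=3.347, apex=13.738, x_land=38.632, impact vy=-16.418
  bounce: vy ← 0.86·16.418 = 14.119
Arc 4: start y=0.000, vy=14.119 → t=2.879, apex=10.161, x_land=48.419, impact vy=-14.119
  bounce: vy ← 0.86·14.119 = 12.143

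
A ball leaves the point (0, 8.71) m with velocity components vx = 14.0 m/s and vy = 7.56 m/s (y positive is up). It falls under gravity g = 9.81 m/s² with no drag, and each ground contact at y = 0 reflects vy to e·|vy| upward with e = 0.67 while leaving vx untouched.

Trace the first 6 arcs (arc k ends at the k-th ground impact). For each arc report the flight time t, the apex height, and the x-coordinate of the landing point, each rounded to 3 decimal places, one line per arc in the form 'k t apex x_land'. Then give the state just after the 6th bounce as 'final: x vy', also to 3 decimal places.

Arc 1: start y=8.710, vy=7.560 → t=2.310, apex=11.623, x_land=32.340, impact vy=-15.101
  bounce: vy ← 0.67·15.101 = 10.118
Arc 2: start y=0.000, vy=10.118 → t=2.063, apex=5.218, x_land=61.218, impact vy=-10.118
  bounce: vy ← 0.67·10.118 = 6.779
Arc 3: start y=0.000, vy=6.779 → t=1.382, apex=2.342, x_land=80.567, impact vy=-6.779
  bounce: vy ← 0.67·6.779 = 4.542
Arc 4: start y=0.000, vy=4.542 → t=0.926, apex=1.051, x_land=93.530, impact vy=-4.542
  bounce: vy ← 0.67·4.542 = 3.043
Arc 5: start y=0.000, vy=3.043 → t=0.620, apex=0.472, x_land=102.216, impact vy=-3.043
  bounce: vy ← 0.67·3.043 = 2.039
Arc 6: start y=0.000, vy=2.039 → t=0.416, apex=0.212, x_land=108.035, impact vy=-2.039
  bounce: vy ← 0.67·2.039 = 1.366

1 2.310 11.623 32.340
2 2.063 5.218 61.218
3 1.382 2.342 80.567
4 0.926 1.051 93.530
5 0.620 0.472 102.216
6 0.416 0.212 108.035
final: 108.035 1.366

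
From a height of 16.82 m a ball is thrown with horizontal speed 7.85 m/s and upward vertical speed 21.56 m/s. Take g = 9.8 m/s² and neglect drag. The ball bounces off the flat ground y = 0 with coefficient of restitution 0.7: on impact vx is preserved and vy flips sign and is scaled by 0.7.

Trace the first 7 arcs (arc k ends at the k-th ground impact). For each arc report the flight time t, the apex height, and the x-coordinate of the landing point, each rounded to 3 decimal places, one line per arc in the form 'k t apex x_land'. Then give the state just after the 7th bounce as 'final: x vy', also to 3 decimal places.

1 5.076 40.536 39.848
2 4.027 19.863 71.458
3 2.819 9.733 93.585
4 1.973 4.769 109.074
5 1.381 2.337 119.916
6 0.967 1.145 127.505
7 0.677 0.561 132.818
final: 132.818 2.321

Arc 1: start y=16.820, vy=21.560 → t=5.076, apex=40.536, x_land=39.848, impact vy=-28.187
  bounce: vy ← 0.7·28.187 = 19.731
Arc 2: start y=0.000, vy=19.731 → t=4.027, apex=19.863, x_land=71.458, impact vy=-19.731
  bounce: vy ← 0.7·19.731 = 13.812
Arc 3: start y=0.000, vy=13.812 → t=2.819, apex=9.733, x_land=93.585, impact vy=-13.812
  bounce: vy ← 0.7·13.812 = 9.668
Arc 4: start y=0.000, vy=9.668 → t=1.973, apex=4.769, x_land=109.074, impact vy=-9.668
  bounce: vy ← 0.7·9.668 = 6.768
Arc 5: start y=0.000, vy=6.768 → t=1.381, apex=2.337, x_land=119.916, impact vy=-6.768
  bounce: vy ← 0.7·6.768 = 4.737
Arc 6: start y=0.000, vy=4.737 → t=0.967, apex=1.145, x_land=127.505, impact vy=-4.737
  bounce: vy ← 0.7·4.737 = 3.316
Arc 7: start y=0.000, vy=3.316 → t=0.677, apex=0.561, x_land=132.818, impact vy=-3.316
  bounce: vy ← 0.7·3.316 = 2.321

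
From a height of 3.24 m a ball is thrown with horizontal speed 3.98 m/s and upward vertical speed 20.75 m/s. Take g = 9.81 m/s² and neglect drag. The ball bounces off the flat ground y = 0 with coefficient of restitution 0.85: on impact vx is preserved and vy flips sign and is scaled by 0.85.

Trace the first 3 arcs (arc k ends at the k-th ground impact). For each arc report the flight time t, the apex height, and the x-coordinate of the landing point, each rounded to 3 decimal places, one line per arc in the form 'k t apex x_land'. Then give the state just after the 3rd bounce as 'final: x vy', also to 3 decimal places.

Arc 1: start y=3.240, vy=20.750 → t=4.381, apex=25.185, x_land=17.437, impact vy=-22.229
  bounce: vy ← 0.85·22.229 = 18.895
Arc 2: start y=0.000, vy=18.895 → t=3.852, apex=18.196, x_land=32.768, impact vy=-18.895
  bounce: vy ← 0.85·18.895 = 16.060
Arc 3: start y=0.000, vy=16.060 → t=3.274, apex=13.147, x_land=45.800, impact vy=-16.060
  bounce: vy ← 0.85·16.060 = 13.651

1 4.381 25.185 17.437
2 3.852 18.196 32.768
3 3.274 13.147 45.800
final: 45.800 13.651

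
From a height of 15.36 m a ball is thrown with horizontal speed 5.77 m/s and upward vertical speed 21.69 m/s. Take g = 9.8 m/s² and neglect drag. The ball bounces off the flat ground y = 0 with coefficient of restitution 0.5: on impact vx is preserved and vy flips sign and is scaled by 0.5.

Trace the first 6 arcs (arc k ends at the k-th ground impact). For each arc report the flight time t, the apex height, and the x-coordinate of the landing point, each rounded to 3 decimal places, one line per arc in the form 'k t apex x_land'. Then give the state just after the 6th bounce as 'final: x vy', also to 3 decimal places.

1 5.048 39.363 29.124
2 2.834 9.841 45.478
3 1.417 2.460 53.655
4 0.709 0.615 57.744
5 0.354 0.154 59.788
6 0.177 0.038 60.810
final: 60.810 0.434

Arc 1: start y=15.360, vy=21.690 → t=5.048, apex=39.363, x_land=29.124, impact vy=-27.776
  bounce: vy ← 0.5·27.776 = 13.888
Arc 2: start y=0.000, vy=13.888 → t=2.834, apex=9.841, x_land=45.478, impact vy=-13.888
  bounce: vy ← 0.5·13.888 = 6.944
Arc 3: start y=0.000, vy=6.944 → t=1.417, apex=2.460, x_land=53.655, impact vy=-6.944
  bounce: vy ← 0.5·6.944 = 3.472
Arc 4: start y=0.000, vy=3.472 → t=0.709, apex=0.615, x_land=57.744, impact vy=-3.472
  bounce: vy ← 0.5·3.472 = 1.736
Arc 5: start y=0.000, vy=1.736 → t=0.354, apex=0.154, x_land=59.788, impact vy=-1.736
  bounce: vy ← 0.5·1.736 = 0.868
Arc 6: start y=0.000, vy=0.868 → t=0.177, apex=0.038, x_land=60.810, impact vy=-0.868
  bounce: vy ← 0.5·0.868 = 0.434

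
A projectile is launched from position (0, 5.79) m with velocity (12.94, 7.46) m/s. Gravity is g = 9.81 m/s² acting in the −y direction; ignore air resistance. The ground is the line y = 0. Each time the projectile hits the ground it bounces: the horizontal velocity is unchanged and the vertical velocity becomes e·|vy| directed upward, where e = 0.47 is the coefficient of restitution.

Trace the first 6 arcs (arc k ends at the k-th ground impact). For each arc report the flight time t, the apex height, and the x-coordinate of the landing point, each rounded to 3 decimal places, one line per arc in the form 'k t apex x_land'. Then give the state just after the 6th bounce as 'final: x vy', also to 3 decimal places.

Arc 1: start y=5.790, vy=7.460 → t=2.087, apex=8.626, x_land=27.001, impact vy=-13.010
  bounce: vy ← 0.47·13.010 = 6.115
Arc 2: start y=0.000, vy=6.115 → t=1.247, apex=1.906, x_land=43.132, impact vy=-6.115
  bounce: vy ← 0.47·6.115 = 2.874
Arc 3: start y=0.000, vy=2.874 → t=0.586, apex=0.421, x_land=50.713, impact vy=-2.874
  bounce: vy ← 0.47·2.874 = 1.351
Arc 4: start y=0.000, vy=1.351 → t=0.275, apex=0.093, x_land=54.277, impact vy=-1.351
  bounce: vy ← 0.47·1.351 = 0.635
Arc 5: start y=0.000, vy=0.635 → t=0.129, apex=0.021, x_land=55.951, impact vy=-0.635
  bounce: vy ← 0.47·0.635 = 0.298
Arc 6: start y=0.000, vy=0.298 → t=0.061, apex=0.005, x_land=56.738, impact vy=-0.298
  bounce: vy ← 0.47·0.298 = 0.140

1 2.087 8.626 27.001
2 1.247 1.906 43.132
3 0.586 0.421 50.713
4 0.275 0.093 54.277
5 0.129 0.021 55.951
6 0.061 0.005 56.738
final: 56.738 0.140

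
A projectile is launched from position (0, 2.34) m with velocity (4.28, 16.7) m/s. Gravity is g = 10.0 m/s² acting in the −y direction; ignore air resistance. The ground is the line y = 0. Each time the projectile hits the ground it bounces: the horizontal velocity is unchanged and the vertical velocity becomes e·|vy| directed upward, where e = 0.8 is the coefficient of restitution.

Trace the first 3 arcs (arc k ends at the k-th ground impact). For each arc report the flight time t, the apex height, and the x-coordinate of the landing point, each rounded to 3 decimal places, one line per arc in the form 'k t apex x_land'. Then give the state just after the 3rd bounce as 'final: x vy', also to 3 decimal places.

Arc 1: start y=2.340, vy=16.700 → t=3.475, apex=16.285, x_land=14.872, impact vy=-18.047
  bounce: vy ← 0.8·18.047 = 14.438
Arc 2: start y=0.000, vy=14.438 → t=2.888, apex=10.422, x_land=27.230, impact vy=-14.438
  bounce: vy ← 0.8·14.438 = 11.550
Arc 3: start y=0.000, vy=11.550 → t=2.310, apex=6.670, x_land=37.117, impact vy=-11.550
  bounce: vy ← 0.8·11.550 = 9.240

1 3.475 16.285 14.872
2 2.888 10.422 27.230
3 2.310 6.670 37.117
final: 37.117 9.240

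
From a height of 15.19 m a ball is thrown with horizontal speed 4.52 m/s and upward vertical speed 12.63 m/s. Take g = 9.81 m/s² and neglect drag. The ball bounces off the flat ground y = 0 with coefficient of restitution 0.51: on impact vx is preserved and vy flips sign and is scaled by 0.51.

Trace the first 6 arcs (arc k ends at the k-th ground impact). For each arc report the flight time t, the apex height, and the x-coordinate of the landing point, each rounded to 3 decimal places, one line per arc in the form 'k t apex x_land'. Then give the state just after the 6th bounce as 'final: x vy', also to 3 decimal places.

1 3.468 23.320 15.675
2 2.224 6.066 25.728
3 1.134 1.578 30.855
4 0.578 0.410 33.469
5 0.295 0.107 34.803
6 0.150 0.028 35.483
final: 35.483 0.376

Arc 1: start y=15.190, vy=12.630 → t=3.468, apex=23.320, x_land=15.675, impact vy=-21.390
  bounce: vy ← 0.51·21.390 = 10.909
Arc 2: start y=0.000, vy=10.909 → t=2.224, apex=6.066, x_land=25.728, impact vy=-10.909
  bounce: vy ← 0.51·10.909 = 5.564
Arc 3: start y=0.000, vy=5.564 → t=1.134, apex=1.578, x_land=30.855, impact vy=-5.564
  bounce: vy ← 0.51·5.564 = 2.837
Arc 4: start y=0.000, vy=2.837 → t=0.578, apex=0.410, x_land=33.469, impact vy=-2.837
  bounce: vy ← 0.51·2.837 = 1.447
Arc 5: start y=0.000, vy=1.447 → t=0.295, apex=0.107, x_land=34.803, impact vy=-1.447
  bounce: vy ← 0.51·1.447 = 0.738
Arc 6: start y=0.000, vy=0.738 → t=0.150, apex=0.028, x_land=35.483, impact vy=-0.738
  bounce: vy ← 0.51·0.738 = 0.376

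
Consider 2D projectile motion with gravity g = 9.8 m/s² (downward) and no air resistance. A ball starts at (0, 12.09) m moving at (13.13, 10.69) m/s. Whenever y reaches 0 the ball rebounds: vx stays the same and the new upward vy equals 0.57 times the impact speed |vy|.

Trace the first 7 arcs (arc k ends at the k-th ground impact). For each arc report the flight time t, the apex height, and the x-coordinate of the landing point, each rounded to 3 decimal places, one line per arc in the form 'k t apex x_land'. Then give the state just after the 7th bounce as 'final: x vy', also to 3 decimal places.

Arc 1: start y=12.090, vy=10.690 → t=3.003, apex=17.920, x_land=39.432, impact vy=-18.741
  bounce: vy ← 0.57·18.741 = 10.683
Arc 2: start y=0.000, vy=10.683 → t=2.180, apex=5.822, x_land=68.057, impact vy=-10.683
  bounce: vy ← 0.57·10.683 = 6.089
Arc 3: start y=0.000, vy=6.089 → t=1.243, apex=1.892, x_land=84.373, impact vy=-6.089
  bounce: vy ← 0.57·6.089 = 3.471
Arc 4: start y=0.000, vy=3.471 → t=0.708, apex=0.615, x_land=93.674, impact vy=-3.471
  bounce: vy ← 0.57·3.471 = 1.978
Arc 5: start y=0.000, vy=1.978 → t=0.404, apex=0.200, x_land=98.975, impact vy=-1.978
  bounce: vy ← 0.57·1.978 = 1.128
Arc 6: start y=0.000, vy=1.128 → t=0.230, apex=0.065, x_land=101.996, impact vy=-1.128
  bounce: vy ← 0.57·1.128 = 0.643
Arc 7: start y=0.000, vy=0.643 → t=0.131, apex=0.021, x_land=103.719, impact vy=-0.643
  bounce: vy ← 0.57·0.643 = 0.366

1 3.003 17.920 39.432
2 2.180 5.822 68.057
3 1.243 1.892 84.373
4 0.708 0.615 93.674
5 0.404 0.200 98.975
6 0.230 0.065 101.996
7 0.131 0.021 103.719
final: 103.719 0.366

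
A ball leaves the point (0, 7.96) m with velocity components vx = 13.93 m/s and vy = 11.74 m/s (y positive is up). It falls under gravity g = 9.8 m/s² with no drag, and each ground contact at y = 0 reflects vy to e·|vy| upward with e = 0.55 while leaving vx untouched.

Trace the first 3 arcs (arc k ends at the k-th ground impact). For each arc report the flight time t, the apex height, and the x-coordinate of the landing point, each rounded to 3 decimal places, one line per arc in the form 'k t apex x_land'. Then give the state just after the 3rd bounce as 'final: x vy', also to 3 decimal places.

1 2.947 14.992 41.054
2 1.924 4.535 67.856
3 1.058 1.372 82.597
final: 82.597 2.852

Arc 1: start y=7.960, vy=11.740 → t=2.947, apex=14.992, x_land=41.054, impact vy=-17.142
  bounce: vy ← 0.55·17.142 = 9.428
Arc 2: start y=0.000, vy=9.428 → t=1.924, apex=4.535, x_land=67.856, impact vy=-9.428
  bounce: vy ← 0.55·9.428 = 5.185
Arc 3: start y=0.000, vy=5.185 → t=1.058, apex=1.372, x_land=82.597, impact vy=-5.185
  bounce: vy ← 0.55·5.185 = 2.852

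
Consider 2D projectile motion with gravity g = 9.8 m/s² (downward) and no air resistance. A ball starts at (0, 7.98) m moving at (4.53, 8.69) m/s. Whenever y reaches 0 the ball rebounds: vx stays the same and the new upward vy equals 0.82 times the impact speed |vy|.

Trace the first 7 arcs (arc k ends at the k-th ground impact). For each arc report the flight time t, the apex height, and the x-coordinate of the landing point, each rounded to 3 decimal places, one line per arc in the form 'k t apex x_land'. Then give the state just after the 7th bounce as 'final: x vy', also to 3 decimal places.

1 2.441 11.833 11.056
2 2.549 7.956 22.601
3 2.090 5.350 32.068
4 1.714 3.597 39.831
5 1.405 2.419 46.196
6 1.152 1.626 51.416
7 0.945 1.094 55.696
final: 55.696 3.796

Arc 1: start y=7.980, vy=8.690 → t=2.441, apex=11.833, x_land=11.056, impact vy=-15.229
  bounce: vy ← 0.82·15.229 = 12.488
Arc 2: start y=0.000, vy=12.488 → t=2.549, apex=7.956, x_land=22.601, impact vy=-12.488
  bounce: vy ← 0.82·12.488 = 10.240
Arc 3: start y=0.000, vy=10.240 → t=2.090, apex=5.350, x_land=32.068, impact vy=-10.240
  bounce: vy ← 0.82·10.240 = 8.397
Arc 4: start y=0.000, vy=8.397 → t=1.714, apex=3.597, x_land=39.831, impact vy=-8.397
  bounce: vy ← 0.82·8.397 = 6.885
Arc 5: start y=0.000, vy=6.885 → t=1.405, apex=2.419, x_land=46.196, impact vy=-6.885
  bounce: vy ← 0.82·6.885 = 5.646
Arc 6: start y=0.000, vy=5.646 → t=1.152, apex=1.626, x_land=51.416, impact vy=-5.646
  bounce: vy ← 0.82·5.646 = 4.630
Arc 7: start y=0.000, vy=4.630 → t=0.945, apex=1.094, x_land=55.696, impact vy=-4.630
  bounce: vy ← 0.82·4.630 = 3.796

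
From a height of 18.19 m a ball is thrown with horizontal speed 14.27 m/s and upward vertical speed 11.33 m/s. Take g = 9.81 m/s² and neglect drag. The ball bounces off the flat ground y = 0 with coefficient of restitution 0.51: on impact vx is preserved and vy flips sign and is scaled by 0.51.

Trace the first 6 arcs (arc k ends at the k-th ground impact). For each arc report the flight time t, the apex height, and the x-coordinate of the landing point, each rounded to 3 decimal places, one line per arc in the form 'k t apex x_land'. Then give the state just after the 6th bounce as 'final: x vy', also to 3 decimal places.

Arc 1: start y=18.190, vy=11.330 → t=3.400, apex=24.733, x_land=48.525, impact vy=-22.029
  bounce: vy ← 0.51·22.029 = 11.235
Arc 2: start y=0.000, vy=11.235 → t=2.290, apex=6.433, x_land=81.209, impact vy=-11.235
  bounce: vy ← 0.51·11.235 = 5.730
Arc 3: start y=0.000, vy=5.730 → t=1.168, apex=1.673, x_land=97.878, impact vy=-5.730
  bounce: vy ← 0.51·5.730 = 2.922
Arc 4: start y=0.000, vy=2.922 → t=0.596, apex=0.435, x_land=106.379, impact vy=-2.922
  bounce: vy ← 0.51·2.922 = 1.490
Arc 5: start y=0.000, vy=1.490 → t=0.304, apex=0.113, x_land=110.715, impact vy=-1.490
  bounce: vy ← 0.51·1.490 = 0.760
Arc 6: start y=0.000, vy=0.760 → t=0.155, apex=0.029, x_land=112.926, impact vy=-0.760
  bounce: vy ← 0.51·0.760 = 0.388

1 3.400 24.733 48.525
2 2.290 6.433 81.209
3 1.168 1.673 97.878
4 0.596 0.435 106.379
5 0.304 0.113 110.715
6 0.155 0.029 112.926
final: 112.926 0.388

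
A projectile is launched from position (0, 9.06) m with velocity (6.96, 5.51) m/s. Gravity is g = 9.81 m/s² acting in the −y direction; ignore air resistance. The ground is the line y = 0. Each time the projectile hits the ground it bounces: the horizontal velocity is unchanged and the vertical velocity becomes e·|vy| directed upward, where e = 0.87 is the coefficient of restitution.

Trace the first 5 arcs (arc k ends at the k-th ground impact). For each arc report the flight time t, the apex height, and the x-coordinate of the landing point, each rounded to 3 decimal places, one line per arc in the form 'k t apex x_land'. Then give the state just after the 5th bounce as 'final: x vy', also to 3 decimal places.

Arc 1: start y=9.060, vy=5.510 → t=2.032, apex=10.607, x_land=14.144, impact vy=-14.426
  bounce: vy ← 0.87·14.426 = 12.551
Arc 2: start y=0.000, vy=12.551 → t=2.559, apex=8.029, x_land=31.954, impact vy=-12.551
  bounce: vy ← 0.87·12.551 = 10.919
Arc 3: start y=0.000, vy=10.919 → t=2.226, apex=6.077, x_land=47.448, impact vy=-10.919
  bounce: vy ← 0.87·10.919 = 9.500
Arc 4: start y=0.000, vy=9.500 → t=1.937, apex=4.600, x_land=60.927, impact vy=-9.500
  bounce: vy ← 0.87·9.500 = 8.265
Arc 5: start y=0.000, vy=8.265 → t=1.685, apex=3.481, x_land=72.655, impact vy=-8.265
  bounce: vy ← 0.87·8.265 = 7.190

1 2.032 10.607 14.144
2 2.559 8.029 31.954
3 2.226 6.077 47.448
4 1.937 4.600 60.927
5 1.685 3.481 72.655
final: 72.655 7.190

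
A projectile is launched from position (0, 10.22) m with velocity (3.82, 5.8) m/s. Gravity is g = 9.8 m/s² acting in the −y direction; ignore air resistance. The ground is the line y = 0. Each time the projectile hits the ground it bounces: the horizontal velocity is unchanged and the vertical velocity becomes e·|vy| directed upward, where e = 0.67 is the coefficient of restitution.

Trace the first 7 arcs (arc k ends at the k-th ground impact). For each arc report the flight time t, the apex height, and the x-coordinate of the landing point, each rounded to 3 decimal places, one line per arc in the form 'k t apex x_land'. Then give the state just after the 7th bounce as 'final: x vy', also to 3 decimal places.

1 2.153 11.936 8.223
2 2.091 5.358 16.212
3 1.401 2.405 21.565
4 0.939 1.080 25.151
5 0.629 0.485 27.554
6 0.421 0.218 29.164
7 0.282 0.098 30.243
final: 30.243 0.927

Arc 1: start y=10.220, vy=5.800 → t=2.153, apex=11.936, x_land=8.223, impact vy=-15.295
  bounce: vy ← 0.67·15.295 = 10.248
Arc 2: start y=0.000, vy=10.248 → t=2.091, apex=5.358, x_land=16.212, impact vy=-10.248
  bounce: vy ← 0.67·10.248 = 6.866
Arc 3: start y=0.000, vy=6.866 → t=1.401, apex=2.405, x_land=21.565, impact vy=-6.866
  bounce: vy ← 0.67·6.866 = 4.600
Arc 4: start y=0.000, vy=4.600 → t=0.939, apex=1.080, x_land=25.151, impact vy=-4.600
  bounce: vy ← 0.67·4.600 = 3.082
Arc 5: start y=0.000, vy=3.082 → t=0.629, apex=0.485, x_land=27.554, impact vy=-3.082
  bounce: vy ← 0.67·3.082 = 2.065
Arc 6: start y=0.000, vy=2.065 → t=0.421, apex=0.218, x_land=29.164, impact vy=-2.065
  bounce: vy ← 0.67·2.065 = 1.384
Arc 7: start y=0.000, vy=1.384 → t=0.282, apex=0.098, x_land=30.243, impact vy=-1.384
  bounce: vy ← 0.67·1.384 = 0.927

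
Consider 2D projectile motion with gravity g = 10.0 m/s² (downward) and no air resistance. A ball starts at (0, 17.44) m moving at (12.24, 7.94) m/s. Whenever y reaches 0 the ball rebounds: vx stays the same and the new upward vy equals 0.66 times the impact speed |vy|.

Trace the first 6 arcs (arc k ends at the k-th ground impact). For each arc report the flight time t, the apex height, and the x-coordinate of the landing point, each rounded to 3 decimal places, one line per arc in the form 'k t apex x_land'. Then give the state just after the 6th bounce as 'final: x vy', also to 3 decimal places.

Arc 1: start y=17.440, vy=7.940 → t=2.823, apex=20.592, x_land=34.558, impact vy=-20.294
  bounce: vy ← 0.66·20.294 = 13.394
Arc 2: start y=0.000, vy=13.394 → t=2.679, apex=8.970, x_land=67.347, impact vy=-13.394
  bounce: vy ← 0.66·13.394 = 8.840
Arc 3: start y=0.000, vy=8.840 → t=1.768, apex=3.907, x_land=88.987, impact vy=-8.840
  bounce: vy ← 0.66·8.840 = 5.834
Arc 4: start y=0.000, vy=5.834 → t=1.167, apex=1.702, x_land=103.270, impact vy=-5.834
  bounce: vy ← 0.66·5.834 = 3.851
Arc 5: start y=0.000, vy=3.851 → t=0.770, apex=0.741, x_land=112.696, impact vy=-3.851
  bounce: vy ← 0.66·3.851 = 2.541
Arc 6: start y=0.000, vy=2.541 → t=0.508, apex=0.323, x_land=118.918, impact vy=-2.541
  bounce: vy ← 0.66·2.541 = 1.677

1 2.823 20.592 34.558
2 2.679 8.970 67.347
3 1.768 3.907 88.987
4 1.167 1.702 103.270
5 0.770 0.741 112.696
6 0.508 0.323 118.918
final: 118.918 1.677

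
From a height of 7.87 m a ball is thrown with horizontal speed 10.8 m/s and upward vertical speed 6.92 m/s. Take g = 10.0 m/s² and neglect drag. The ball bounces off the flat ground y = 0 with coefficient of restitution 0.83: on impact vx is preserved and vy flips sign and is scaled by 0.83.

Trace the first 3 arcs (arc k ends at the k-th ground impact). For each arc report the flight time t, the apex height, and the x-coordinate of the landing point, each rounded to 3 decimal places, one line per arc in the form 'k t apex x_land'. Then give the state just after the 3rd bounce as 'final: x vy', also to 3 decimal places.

Arc 1: start y=7.870, vy=6.920 → t=2.125, apex=10.264, x_land=22.948, impact vy=-14.328
  bounce: vy ← 0.83·14.328 = 11.892
Arc 2: start y=0.000, vy=11.892 → t=2.378, apex=7.071, x_land=48.635, impact vy=-11.892
  bounce: vy ← 0.83·11.892 = 9.870
Arc 3: start y=0.000, vy=9.870 → t=1.974, apex=4.871, x_land=69.955, impact vy=-9.870
  bounce: vy ← 0.83·9.870 = 8.192

1 2.125 10.264 22.948
2 2.378 7.071 48.635
3 1.974 4.871 69.955
final: 69.955 8.192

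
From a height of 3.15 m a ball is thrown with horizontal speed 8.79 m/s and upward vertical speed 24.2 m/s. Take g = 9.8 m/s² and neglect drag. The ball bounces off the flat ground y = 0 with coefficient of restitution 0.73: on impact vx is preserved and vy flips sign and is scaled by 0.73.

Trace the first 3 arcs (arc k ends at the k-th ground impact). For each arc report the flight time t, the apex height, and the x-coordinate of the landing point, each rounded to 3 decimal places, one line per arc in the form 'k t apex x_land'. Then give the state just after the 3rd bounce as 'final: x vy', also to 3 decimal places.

1 5.066 33.030 44.527
2 3.791 17.601 77.847
3 2.767 9.380 102.170
final: 102.170 9.898

Arc 1: start y=3.150, vy=24.200 → t=5.066, apex=33.030, x_land=44.527, impact vy=-25.444
  bounce: vy ← 0.73·25.444 = 18.574
Arc 2: start y=0.000, vy=18.574 → t=3.791, apex=17.601, x_land=77.847, impact vy=-18.574
  bounce: vy ← 0.73·18.574 = 13.559
Arc 3: start y=0.000, vy=13.559 → t=2.767, apex=9.380, x_land=102.170, impact vy=-13.559
  bounce: vy ← 0.73·13.559 = 9.898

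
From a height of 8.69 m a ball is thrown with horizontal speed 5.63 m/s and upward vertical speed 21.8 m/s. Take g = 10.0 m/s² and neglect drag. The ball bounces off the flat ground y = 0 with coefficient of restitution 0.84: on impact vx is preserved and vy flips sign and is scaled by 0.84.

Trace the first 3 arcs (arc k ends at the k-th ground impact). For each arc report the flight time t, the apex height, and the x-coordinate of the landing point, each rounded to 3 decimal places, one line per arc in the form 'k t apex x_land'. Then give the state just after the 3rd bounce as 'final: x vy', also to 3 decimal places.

Arc 1: start y=8.690, vy=21.800 → t=4.728, apex=32.452, x_land=26.617, impact vy=-25.476
  bounce: vy ← 0.84·25.476 = 21.400
Arc 2: start y=0.000, vy=21.400 → t=4.280, apex=22.898, x_land=50.713, impact vy=-21.400
  bounce: vy ← 0.84·21.400 = 17.976
Arc 3: start y=0.000, vy=17.976 → t=3.595, apex=16.157, x_land=70.954, impact vy=-17.976
  bounce: vy ← 0.84·17.976 = 15.100

1 4.728 32.452 26.617
2 4.280 22.898 50.713
3 3.595 16.157 70.954
final: 70.954 15.100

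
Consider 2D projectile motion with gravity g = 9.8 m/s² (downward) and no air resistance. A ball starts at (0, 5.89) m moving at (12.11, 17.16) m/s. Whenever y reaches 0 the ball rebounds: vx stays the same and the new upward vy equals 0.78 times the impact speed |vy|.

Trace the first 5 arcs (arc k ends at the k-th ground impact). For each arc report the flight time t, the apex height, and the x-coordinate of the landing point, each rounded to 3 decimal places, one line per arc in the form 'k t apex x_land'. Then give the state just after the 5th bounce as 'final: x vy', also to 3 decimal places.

1 3.817 20.914 46.223
2 3.223 12.724 85.252
3 2.514 7.741 115.695
4 1.961 4.710 139.440
5 1.529 2.865 157.961
final: 157.961 5.845

Arc 1: start y=5.890, vy=17.160 → t=3.817, apex=20.914, x_land=46.223, impact vy=-20.246
  bounce: vy ← 0.78·20.246 = 15.792
Arc 2: start y=0.000, vy=15.792 → t=3.223, apex=12.724, x_land=85.252, impact vy=-15.792
  bounce: vy ← 0.78·15.792 = 12.318
Arc 3: start y=0.000, vy=12.318 → t=2.514, apex=7.741, x_land=115.695, impact vy=-12.318
  bounce: vy ← 0.78·12.318 = 9.608
Arc 4: start y=0.000, vy=9.608 → t=1.961, apex=4.710, x_land=139.440, impact vy=-9.608
  bounce: vy ← 0.78·9.608 = 7.494
Arc 5: start y=0.000, vy=7.494 → t=1.529, apex=2.865, x_land=157.961, impact vy=-7.494
  bounce: vy ← 0.78·7.494 = 5.845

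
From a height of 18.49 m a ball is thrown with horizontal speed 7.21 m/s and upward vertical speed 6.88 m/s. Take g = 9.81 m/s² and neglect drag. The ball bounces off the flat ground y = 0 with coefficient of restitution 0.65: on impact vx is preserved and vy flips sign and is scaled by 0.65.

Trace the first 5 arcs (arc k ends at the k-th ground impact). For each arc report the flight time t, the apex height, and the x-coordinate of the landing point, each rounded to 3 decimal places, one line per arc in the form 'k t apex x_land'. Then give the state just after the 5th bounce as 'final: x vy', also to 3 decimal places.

1 2.766 20.903 19.940
2 2.684 8.831 39.289
3 1.744 3.731 51.866
4 1.134 1.576 60.041
5 0.737 0.666 65.355
final: 65.355 2.350

Arc 1: start y=18.490, vy=6.880 → t=2.766, apex=20.903, x_land=19.940, impact vy=-20.251
  bounce: vy ← 0.65·20.251 = 13.163
Arc 2: start y=0.000, vy=13.163 → t=2.684, apex=8.831, x_land=39.289, impact vy=-13.163
  bounce: vy ← 0.65·13.163 = 8.556
Arc 3: start y=0.000, vy=8.556 → t=1.744, apex=3.731, x_land=51.866, impact vy=-8.556
  bounce: vy ← 0.65·8.556 = 5.561
Arc 4: start y=0.000, vy=5.561 → t=1.134, apex=1.576, x_land=60.041, impact vy=-5.561
  bounce: vy ← 0.65·5.561 = 3.615
Arc 5: start y=0.000, vy=3.615 → t=0.737, apex=0.666, x_land=65.355, impact vy=-3.615
  bounce: vy ← 0.65·3.615 = 2.350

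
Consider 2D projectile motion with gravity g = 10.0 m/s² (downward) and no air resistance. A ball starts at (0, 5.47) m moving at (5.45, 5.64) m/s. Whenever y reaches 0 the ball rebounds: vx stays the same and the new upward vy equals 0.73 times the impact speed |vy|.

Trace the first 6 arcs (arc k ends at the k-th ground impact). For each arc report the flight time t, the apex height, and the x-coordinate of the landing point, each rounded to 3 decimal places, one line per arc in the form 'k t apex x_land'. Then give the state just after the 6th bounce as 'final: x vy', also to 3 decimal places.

Arc 1: start y=5.470, vy=5.640 → t=1.752, apex=7.060, x_land=9.550, impact vy=-11.883
  bounce: vy ← 0.73·11.883 = 8.675
Arc 2: start y=0.000, vy=8.675 → t=1.735, apex=3.763, x_land=19.006, impact vy=-8.675
  bounce: vy ← 0.73·8.675 = 6.333
Arc 3: start y=0.000, vy=6.333 → t=1.267, apex=2.005, x_land=25.908, impact vy=-6.333
  bounce: vy ← 0.73·6.333 = 4.623
Arc 4: start y=0.000, vy=4.623 → t=0.925, apex=1.068, x_land=30.947, impact vy=-4.623
  bounce: vy ← 0.73·4.623 = 3.375
Arc 5: start y=0.000, vy=3.375 → t=0.675, apex=0.569, x_land=34.625, impact vy=-3.375
  bounce: vy ← 0.73·3.375 = 2.463
Arc 6: start y=0.000, vy=2.463 → t=0.493, apex=0.303, x_land=37.310, impact vy=-2.463
  bounce: vy ← 0.73·2.463 = 1.798

1 1.752 7.060 9.550
2 1.735 3.763 19.006
3 1.267 2.005 25.908
4 0.925 1.068 30.947
5 0.675 0.569 34.625
6 0.493 0.303 37.310
final: 37.310 1.798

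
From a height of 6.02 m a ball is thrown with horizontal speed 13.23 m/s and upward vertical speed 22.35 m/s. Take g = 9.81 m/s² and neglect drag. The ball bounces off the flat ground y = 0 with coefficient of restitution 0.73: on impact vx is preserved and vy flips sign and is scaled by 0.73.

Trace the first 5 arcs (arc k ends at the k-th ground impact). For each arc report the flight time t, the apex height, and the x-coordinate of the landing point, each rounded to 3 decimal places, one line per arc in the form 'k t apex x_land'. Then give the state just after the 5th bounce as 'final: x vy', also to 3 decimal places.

Arc 1: start y=6.020, vy=22.350 → t=4.812, apex=31.480, x_land=63.658, impact vy=-24.852
  bounce: vy ← 0.73·24.852 = 18.142
Arc 2: start y=0.000, vy=18.142 → t=3.699, apex=16.776, x_land=112.592, impact vy=-18.142
  bounce: vy ← 0.73·18.142 = 13.244
Arc 3: start y=0.000, vy=13.244 → t=2.700, apex=8.940, x_land=148.314, impact vy=-13.244
  bounce: vy ← 0.73·13.244 = 9.668
Arc 4: start y=0.000, vy=9.668 → t=1.971, apex=4.764, x_land=174.391, impact vy=-9.668
  bounce: vy ← 0.73·9.668 = 7.058
Arc 5: start y=0.000, vy=7.058 → t=1.439, apex=2.539, x_land=193.427, impact vy=-7.058
  bounce: vy ← 0.73·7.058 = 5.152

1 4.812 31.480 63.658
2 3.699 16.776 112.592
3 2.700 8.940 148.314
4 1.971 4.764 174.391
5 1.439 2.539 193.427
final: 193.427 5.152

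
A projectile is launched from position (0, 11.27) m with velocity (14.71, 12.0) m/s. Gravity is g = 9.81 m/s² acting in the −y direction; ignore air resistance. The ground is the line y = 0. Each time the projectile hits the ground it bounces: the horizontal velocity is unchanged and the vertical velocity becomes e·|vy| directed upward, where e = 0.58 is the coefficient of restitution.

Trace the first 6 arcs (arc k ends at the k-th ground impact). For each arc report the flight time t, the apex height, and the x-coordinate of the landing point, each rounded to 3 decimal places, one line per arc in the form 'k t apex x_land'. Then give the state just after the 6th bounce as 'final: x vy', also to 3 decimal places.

1 3.171 18.609 46.646
2 2.259 6.260 79.883
3 1.310 2.106 99.160
4 0.760 0.708 110.341
5 0.441 0.238 116.826
6 0.256 0.080 120.587
final: 120.587 0.727

Arc 1: start y=11.270, vy=12.000 → t=3.171, apex=18.609, x_land=46.646, impact vy=-19.108
  bounce: vy ← 0.58·19.108 = 11.083
Arc 2: start y=0.000, vy=11.083 → t=2.259, apex=6.260, x_land=79.883, impact vy=-11.083
  bounce: vy ← 0.58·11.083 = 6.428
Arc 3: start y=0.000, vy=6.428 → t=1.310, apex=2.106, x_land=99.160, impact vy=-6.428
  bounce: vy ← 0.58·6.428 = 3.728
Arc 4: start y=0.000, vy=3.728 → t=0.760, apex=0.708, x_land=110.341, impact vy=-3.728
  bounce: vy ← 0.58·3.728 = 2.162
Arc 5: start y=0.000, vy=2.162 → t=0.441, apex=0.238, x_land=116.826, impact vy=-2.162
  bounce: vy ← 0.58·2.162 = 1.254
Arc 6: start y=0.000, vy=1.254 → t=0.256, apex=0.080, x_land=120.587, impact vy=-1.254
  bounce: vy ← 0.58·1.254 = 0.727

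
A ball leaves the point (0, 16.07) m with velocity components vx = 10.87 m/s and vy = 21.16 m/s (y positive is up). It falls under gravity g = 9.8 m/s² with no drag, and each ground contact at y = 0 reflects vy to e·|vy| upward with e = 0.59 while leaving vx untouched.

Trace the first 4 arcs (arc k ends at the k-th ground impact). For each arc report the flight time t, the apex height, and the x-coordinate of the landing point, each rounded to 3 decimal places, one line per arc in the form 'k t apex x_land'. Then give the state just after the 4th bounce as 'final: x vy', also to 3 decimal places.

1 4.977 38.914 54.103
2 3.325 13.546 90.250
3 1.962 4.715 111.576
4 1.158 1.641 124.159
final: 124.159 3.346

Arc 1: start y=16.070, vy=21.160 → t=4.977, apex=38.914, x_land=54.103, impact vy=-27.617
  bounce: vy ← 0.59·27.617 = 16.294
Arc 2: start y=0.000, vy=16.294 → t=3.325, apex=13.546, x_land=90.250, impact vy=-16.294
  bounce: vy ← 0.59·16.294 = 9.614
Arc 3: start y=0.000, vy=9.614 → t=1.962, apex=4.715, x_land=111.576, impact vy=-9.614
  bounce: vy ← 0.59·9.614 = 5.672
Arc 4: start y=0.000, vy=5.672 → t=1.158, apex=1.641, x_land=124.159, impact vy=-5.672
  bounce: vy ← 0.59·5.672 = 3.346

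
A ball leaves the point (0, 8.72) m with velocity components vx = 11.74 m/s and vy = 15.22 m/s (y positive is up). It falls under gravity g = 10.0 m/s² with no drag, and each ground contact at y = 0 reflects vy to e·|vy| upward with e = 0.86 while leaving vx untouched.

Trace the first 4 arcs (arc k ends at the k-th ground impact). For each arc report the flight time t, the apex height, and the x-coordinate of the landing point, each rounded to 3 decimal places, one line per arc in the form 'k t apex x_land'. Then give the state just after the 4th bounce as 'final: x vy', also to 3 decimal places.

1 3.537 20.302 41.525
2 3.466 15.016 82.215
3 2.981 11.106 117.208
4 2.563 8.214 147.302
final: 147.302 11.023

Arc 1: start y=8.720, vy=15.220 → t=3.537, apex=20.302, x_land=41.525, impact vy=-20.151
  bounce: vy ← 0.86·20.151 = 17.330
Arc 2: start y=0.000, vy=17.330 → t=3.466, apex=15.016, x_land=82.215, impact vy=-17.330
  bounce: vy ← 0.86·17.330 = 14.903
Arc 3: start y=0.000, vy=14.903 → t=2.981, apex=11.106, x_land=117.208, impact vy=-14.903
  bounce: vy ← 0.86·14.903 = 12.817
Arc 4: start y=0.000, vy=12.817 → t=2.563, apex=8.214, x_land=147.302, impact vy=-12.817
  bounce: vy ← 0.86·12.817 = 11.023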